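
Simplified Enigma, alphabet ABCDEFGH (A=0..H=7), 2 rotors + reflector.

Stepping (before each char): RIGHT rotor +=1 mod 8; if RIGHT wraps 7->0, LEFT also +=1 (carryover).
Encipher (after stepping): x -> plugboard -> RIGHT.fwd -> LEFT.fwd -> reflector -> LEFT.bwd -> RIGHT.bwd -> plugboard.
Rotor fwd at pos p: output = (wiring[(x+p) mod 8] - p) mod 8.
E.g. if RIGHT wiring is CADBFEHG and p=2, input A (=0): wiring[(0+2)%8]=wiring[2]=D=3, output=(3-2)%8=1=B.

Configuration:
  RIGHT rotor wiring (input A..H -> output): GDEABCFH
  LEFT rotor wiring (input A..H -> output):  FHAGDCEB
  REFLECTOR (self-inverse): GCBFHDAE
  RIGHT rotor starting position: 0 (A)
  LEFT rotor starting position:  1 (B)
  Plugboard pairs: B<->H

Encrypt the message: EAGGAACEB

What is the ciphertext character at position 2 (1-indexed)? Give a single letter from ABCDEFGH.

Char 1 ('E'): step: R->1, L=1; E->plug->E->R->B->L->H->refl->E->L'->H->R'->C->plug->C
Char 2 ('A'): step: R->2, L=1; A->plug->A->R->C->L->F->refl->D->L'->F->R'->F->plug->F

F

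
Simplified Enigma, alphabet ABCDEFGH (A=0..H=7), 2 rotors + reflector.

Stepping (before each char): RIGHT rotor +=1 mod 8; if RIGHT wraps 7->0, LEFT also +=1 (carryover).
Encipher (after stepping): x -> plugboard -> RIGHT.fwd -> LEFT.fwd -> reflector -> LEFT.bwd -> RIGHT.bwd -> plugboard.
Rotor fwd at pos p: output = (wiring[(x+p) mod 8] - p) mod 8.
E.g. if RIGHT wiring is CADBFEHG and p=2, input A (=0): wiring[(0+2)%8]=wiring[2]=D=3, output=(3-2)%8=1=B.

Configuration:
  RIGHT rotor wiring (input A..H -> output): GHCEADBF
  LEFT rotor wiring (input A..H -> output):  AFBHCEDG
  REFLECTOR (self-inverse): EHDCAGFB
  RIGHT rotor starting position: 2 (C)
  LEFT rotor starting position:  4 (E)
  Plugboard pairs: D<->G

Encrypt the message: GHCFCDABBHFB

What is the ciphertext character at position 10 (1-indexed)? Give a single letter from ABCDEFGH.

Char 1 ('G'): step: R->3, L=4; G->plug->D->R->G->L->F->refl->G->L'->A->R'->C->plug->C
Char 2 ('H'): step: R->4, L=4; H->plug->H->R->A->L->G->refl->F->L'->G->R'->G->plug->D
Char 3 ('C'): step: R->5, L=4; C->plug->C->R->A->L->G->refl->F->L'->G->R'->A->plug->A
Char 4 ('F'): step: R->6, L=4; F->plug->F->R->G->L->F->refl->G->L'->A->R'->C->plug->C
Char 5 ('C'): step: R->7, L=4; C->plug->C->R->A->L->G->refl->F->L'->G->R'->A->plug->A
Char 6 ('D'): step: R->0, L->5 (L advanced); D->plug->G->R->B->L->G->refl->F->L'->H->R'->B->plug->B
Char 7 ('A'): step: R->1, L=5; A->plug->A->R->G->L->C->refl->D->L'->D->R'->C->plug->C
Char 8 ('B'): step: R->2, L=5; B->plug->B->R->C->L->B->refl->H->L'->A->R'->A->plug->A
Char 9 ('B'): step: R->3, L=5; B->plug->B->R->F->L->E->refl->A->L'->E->R'->G->plug->D
Char 10 ('H'): step: R->4, L=5; H->plug->H->R->A->L->H->refl->B->L'->C->R'->E->plug->E

E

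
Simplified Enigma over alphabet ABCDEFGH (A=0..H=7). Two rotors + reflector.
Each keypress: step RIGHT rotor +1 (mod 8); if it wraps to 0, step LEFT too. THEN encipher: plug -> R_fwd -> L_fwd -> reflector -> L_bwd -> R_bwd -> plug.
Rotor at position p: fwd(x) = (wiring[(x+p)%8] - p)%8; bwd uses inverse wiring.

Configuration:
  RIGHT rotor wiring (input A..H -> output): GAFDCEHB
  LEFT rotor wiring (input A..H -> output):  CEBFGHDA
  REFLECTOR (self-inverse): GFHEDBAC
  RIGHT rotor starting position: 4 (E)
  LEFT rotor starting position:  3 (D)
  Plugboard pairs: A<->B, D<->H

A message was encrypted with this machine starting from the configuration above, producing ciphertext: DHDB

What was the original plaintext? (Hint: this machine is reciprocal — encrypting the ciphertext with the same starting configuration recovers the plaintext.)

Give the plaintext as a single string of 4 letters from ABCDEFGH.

Answer: FBGG

Derivation:
Char 1 ('D'): step: R->5, L=3; D->plug->H->R->F->L->H->refl->C->L'->A->R'->F->plug->F
Char 2 ('H'): step: R->6, L=3; H->plug->D->R->C->L->E->refl->D->L'->B->R'->A->plug->B
Char 3 ('D'): step: R->7, L=3; D->plug->H->R->A->L->C->refl->H->L'->F->R'->G->plug->G
Char 4 ('B'): step: R->0, L->4 (L advanced); B->plug->A->R->G->L->F->refl->B->L'->H->R'->G->plug->G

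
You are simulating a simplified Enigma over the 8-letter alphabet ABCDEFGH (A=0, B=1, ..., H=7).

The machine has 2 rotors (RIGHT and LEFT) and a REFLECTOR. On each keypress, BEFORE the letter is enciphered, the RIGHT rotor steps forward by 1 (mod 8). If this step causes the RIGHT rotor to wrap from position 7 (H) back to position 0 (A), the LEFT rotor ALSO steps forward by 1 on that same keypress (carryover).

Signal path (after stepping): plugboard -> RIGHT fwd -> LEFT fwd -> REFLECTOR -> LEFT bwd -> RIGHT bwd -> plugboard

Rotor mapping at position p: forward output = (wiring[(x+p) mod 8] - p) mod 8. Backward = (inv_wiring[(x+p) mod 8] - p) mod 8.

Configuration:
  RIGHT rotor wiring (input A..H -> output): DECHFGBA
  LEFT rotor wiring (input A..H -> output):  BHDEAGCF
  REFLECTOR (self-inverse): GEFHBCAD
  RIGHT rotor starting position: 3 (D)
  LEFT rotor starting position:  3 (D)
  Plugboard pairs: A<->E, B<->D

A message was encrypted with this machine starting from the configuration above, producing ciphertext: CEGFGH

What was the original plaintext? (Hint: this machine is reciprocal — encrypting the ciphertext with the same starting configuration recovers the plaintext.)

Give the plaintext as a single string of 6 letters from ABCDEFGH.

Answer: ADCADG

Derivation:
Char 1 ('C'): step: R->4, L=3; C->plug->C->R->F->L->G->refl->A->L'->H->R'->E->plug->A
Char 2 ('E'): step: R->5, L=3; E->plug->A->R->B->L->F->refl->C->L'->E->R'->B->plug->D
Char 3 ('G'): step: R->6, L=3; G->plug->G->R->H->L->A->refl->G->L'->F->R'->C->plug->C
Char 4 ('F'): step: R->7, L=3; F->plug->F->R->G->L->E->refl->B->L'->A->R'->E->plug->A
Char 5 ('G'): step: R->0, L->4 (L advanced); G->plug->G->R->B->L->C->refl->F->L'->E->R'->B->plug->D
Char 6 ('H'): step: R->1, L=4; H->plug->H->R->C->L->G->refl->A->L'->H->R'->G->plug->G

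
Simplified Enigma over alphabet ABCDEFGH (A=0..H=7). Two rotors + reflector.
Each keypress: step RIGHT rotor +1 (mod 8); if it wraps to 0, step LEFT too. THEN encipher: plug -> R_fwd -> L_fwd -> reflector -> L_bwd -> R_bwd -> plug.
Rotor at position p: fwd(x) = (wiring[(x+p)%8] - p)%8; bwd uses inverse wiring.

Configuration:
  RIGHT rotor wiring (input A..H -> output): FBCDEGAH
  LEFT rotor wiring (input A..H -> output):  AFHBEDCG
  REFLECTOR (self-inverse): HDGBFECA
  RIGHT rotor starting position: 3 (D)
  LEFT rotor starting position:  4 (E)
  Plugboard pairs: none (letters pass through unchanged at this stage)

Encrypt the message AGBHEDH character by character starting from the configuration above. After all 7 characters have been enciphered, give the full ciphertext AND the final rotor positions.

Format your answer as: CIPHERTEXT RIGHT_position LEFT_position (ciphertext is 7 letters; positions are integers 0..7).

Answer: EFHAHCD 2 5

Derivation:
Char 1 ('A'): step: R->4, L=4; A->plug->A->R->A->L->A->refl->H->L'->B->R'->E->plug->E
Char 2 ('G'): step: R->5, L=4; G->plug->G->R->G->L->D->refl->B->L'->F->R'->F->plug->F
Char 3 ('B'): step: R->6, L=4; B->plug->B->R->B->L->H->refl->A->L'->A->R'->H->plug->H
Char 4 ('H'): step: R->7, L=4; H->plug->H->R->B->L->H->refl->A->L'->A->R'->A->plug->A
Char 5 ('E'): step: R->0, L->5 (L advanced); E->plug->E->R->E->L->A->refl->H->L'->H->R'->H->plug->H
Char 6 ('D'): step: R->1, L=5; D->plug->D->R->D->L->D->refl->B->L'->C->R'->C->plug->C
Char 7 ('H'): step: R->2, L=5; H->plug->H->R->H->L->H->refl->A->L'->E->R'->D->plug->D
Final: ciphertext=EFHAHCD, RIGHT=2, LEFT=5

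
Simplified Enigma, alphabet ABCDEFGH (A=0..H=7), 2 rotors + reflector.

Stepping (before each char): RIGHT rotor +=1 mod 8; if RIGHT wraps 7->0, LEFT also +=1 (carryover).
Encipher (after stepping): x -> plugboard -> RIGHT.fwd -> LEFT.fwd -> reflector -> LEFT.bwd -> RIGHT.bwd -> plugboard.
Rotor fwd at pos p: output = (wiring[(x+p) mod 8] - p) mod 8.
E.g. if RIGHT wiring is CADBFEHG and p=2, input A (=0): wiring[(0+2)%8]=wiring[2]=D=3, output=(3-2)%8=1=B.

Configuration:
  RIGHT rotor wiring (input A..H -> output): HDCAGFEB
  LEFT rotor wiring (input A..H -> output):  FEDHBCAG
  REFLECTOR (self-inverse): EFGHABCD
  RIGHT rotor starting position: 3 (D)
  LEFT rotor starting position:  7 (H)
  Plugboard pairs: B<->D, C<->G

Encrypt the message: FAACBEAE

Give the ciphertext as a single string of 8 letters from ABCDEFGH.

Answer: AECDCCGB

Derivation:
Char 1 ('F'): step: R->4, L=7; F->plug->F->R->H->L->B->refl->F->L'->C->R'->A->plug->A
Char 2 ('A'): step: R->5, L=7; A->plug->A->R->A->L->H->refl->D->L'->G->R'->E->plug->E
Char 3 ('A'): step: R->6, L=7; A->plug->A->R->G->L->D->refl->H->L'->A->R'->G->plug->C
Char 4 ('C'): step: R->7, L=7; C->plug->G->R->G->L->D->refl->H->L'->A->R'->B->plug->D
Char 5 ('B'): step: R->0, L->0 (L advanced); B->plug->D->R->A->L->F->refl->B->L'->E->R'->G->plug->C
Char 6 ('E'): step: R->1, L=0; E->plug->E->R->E->L->B->refl->F->L'->A->R'->G->plug->C
Char 7 ('A'): step: R->2, L=0; A->plug->A->R->A->L->F->refl->B->L'->E->R'->C->plug->G
Char 8 ('E'): step: R->3, L=0; E->plug->E->R->G->L->A->refl->E->L'->B->R'->D->plug->B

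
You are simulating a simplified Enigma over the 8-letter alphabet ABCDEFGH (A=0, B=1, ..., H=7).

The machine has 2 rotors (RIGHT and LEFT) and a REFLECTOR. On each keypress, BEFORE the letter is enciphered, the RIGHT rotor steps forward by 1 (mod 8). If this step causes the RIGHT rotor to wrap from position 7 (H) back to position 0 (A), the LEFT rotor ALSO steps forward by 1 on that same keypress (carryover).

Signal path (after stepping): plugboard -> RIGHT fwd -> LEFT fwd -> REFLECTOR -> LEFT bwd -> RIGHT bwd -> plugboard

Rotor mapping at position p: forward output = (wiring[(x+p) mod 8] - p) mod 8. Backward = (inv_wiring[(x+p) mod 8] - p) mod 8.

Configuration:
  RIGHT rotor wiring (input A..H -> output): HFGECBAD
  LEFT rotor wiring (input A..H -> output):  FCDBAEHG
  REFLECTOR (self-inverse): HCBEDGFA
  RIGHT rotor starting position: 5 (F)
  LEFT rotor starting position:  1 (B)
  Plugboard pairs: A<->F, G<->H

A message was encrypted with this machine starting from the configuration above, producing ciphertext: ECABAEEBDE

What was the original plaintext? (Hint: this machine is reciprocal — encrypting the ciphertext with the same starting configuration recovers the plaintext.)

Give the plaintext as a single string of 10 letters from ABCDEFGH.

Answer: CEFGDGGECC

Derivation:
Char 1 ('E'): step: R->6, L=1; E->plug->E->R->A->L->B->refl->C->L'->B->R'->C->plug->C
Char 2 ('C'): step: R->7, L=1; C->plug->C->R->G->L->F->refl->G->L'->F->R'->E->plug->E
Char 3 ('A'): step: R->0, L->2 (L advanced); A->plug->F->R->B->L->H->refl->A->L'->H->R'->A->plug->F
Char 4 ('B'): step: R->1, L=2; B->plug->B->R->F->L->E->refl->D->L'->G->R'->H->plug->G
Char 5 ('A'): step: R->2, L=2; A->plug->F->R->B->L->H->refl->A->L'->H->R'->D->plug->D
Char 6 ('E'): step: R->3, L=2; E->plug->E->R->A->L->B->refl->C->L'->D->R'->H->plug->G
Char 7 ('E'): step: R->4, L=2; E->plug->E->R->D->L->C->refl->B->L'->A->R'->H->plug->G
Char 8 ('B'): step: R->5, L=2; B->plug->B->R->D->L->C->refl->B->L'->A->R'->E->plug->E
Char 9 ('D'): step: R->6, L=2; D->plug->D->R->H->L->A->refl->H->L'->B->R'->C->plug->C
Char 10 ('E'): step: R->7, L=2; E->plug->E->R->F->L->E->refl->D->L'->G->R'->C->plug->C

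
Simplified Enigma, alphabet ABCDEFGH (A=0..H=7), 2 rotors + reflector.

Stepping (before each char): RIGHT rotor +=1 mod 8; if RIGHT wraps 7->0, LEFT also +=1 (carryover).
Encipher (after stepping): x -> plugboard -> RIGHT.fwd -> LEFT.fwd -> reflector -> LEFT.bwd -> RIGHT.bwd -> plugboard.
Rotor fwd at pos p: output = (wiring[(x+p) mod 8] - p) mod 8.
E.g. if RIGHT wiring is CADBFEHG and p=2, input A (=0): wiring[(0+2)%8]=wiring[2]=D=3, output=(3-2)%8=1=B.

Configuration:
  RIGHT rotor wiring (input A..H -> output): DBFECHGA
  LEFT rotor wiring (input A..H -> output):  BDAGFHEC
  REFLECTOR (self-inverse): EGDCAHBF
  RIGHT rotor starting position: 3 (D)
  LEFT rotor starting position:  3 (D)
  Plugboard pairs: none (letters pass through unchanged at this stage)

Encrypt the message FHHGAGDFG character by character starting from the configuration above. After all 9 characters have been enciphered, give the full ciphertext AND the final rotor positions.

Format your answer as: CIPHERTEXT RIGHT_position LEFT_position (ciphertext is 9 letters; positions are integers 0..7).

Char 1 ('F'): step: R->4, L=3; F->plug->F->R->F->L->G->refl->B->L'->D->R'->B->plug->B
Char 2 ('H'): step: R->5, L=3; H->plug->H->R->F->L->G->refl->B->L'->D->R'->C->plug->C
Char 3 ('H'): step: R->6, L=3; H->plug->H->R->B->L->C->refl->D->L'->A->R'->A->plug->A
Char 4 ('G'): step: R->7, L=3; G->plug->G->R->A->L->D->refl->C->L'->B->R'->A->plug->A
Char 5 ('A'): step: R->0, L->4 (L advanced); A->plug->A->R->D->L->G->refl->B->L'->A->R'->H->plug->H
Char 6 ('G'): step: R->1, L=4; G->plug->G->R->H->L->C->refl->D->L'->B->R'->D->plug->D
Char 7 ('D'): step: R->2, L=4; D->plug->D->R->F->L->H->refl->F->L'->E->R'->E->plug->E
Char 8 ('F'): step: R->3, L=4; F->plug->F->R->A->L->B->refl->G->L'->D->R'->D->plug->D
Char 9 ('G'): step: R->4, L=4; G->plug->G->R->B->L->D->refl->C->L'->H->R'->E->plug->E
Final: ciphertext=BCAAHDEDE, RIGHT=4, LEFT=4

Answer: BCAAHDEDE 4 4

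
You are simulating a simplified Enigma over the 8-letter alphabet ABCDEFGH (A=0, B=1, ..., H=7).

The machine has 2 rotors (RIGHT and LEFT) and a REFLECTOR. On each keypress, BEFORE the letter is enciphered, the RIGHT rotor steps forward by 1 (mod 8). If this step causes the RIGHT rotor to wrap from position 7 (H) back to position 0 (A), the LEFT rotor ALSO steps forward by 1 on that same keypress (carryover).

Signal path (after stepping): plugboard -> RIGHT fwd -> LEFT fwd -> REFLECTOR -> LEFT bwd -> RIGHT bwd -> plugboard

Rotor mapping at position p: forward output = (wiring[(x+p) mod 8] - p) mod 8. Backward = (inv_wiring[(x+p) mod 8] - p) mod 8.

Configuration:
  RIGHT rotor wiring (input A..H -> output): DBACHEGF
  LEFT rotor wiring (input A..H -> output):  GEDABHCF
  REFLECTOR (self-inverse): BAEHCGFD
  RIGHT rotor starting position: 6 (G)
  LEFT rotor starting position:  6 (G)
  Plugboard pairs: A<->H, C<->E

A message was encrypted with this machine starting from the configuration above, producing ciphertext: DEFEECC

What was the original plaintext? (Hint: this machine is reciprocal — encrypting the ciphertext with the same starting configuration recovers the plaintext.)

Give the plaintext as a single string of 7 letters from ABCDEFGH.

Answer: HDCFHDD

Derivation:
Char 1 ('D'): step: R->7, L=6; D->plug->D->R->B->L->H->refl->D->L'->G->R'->A->plug->H
Char 2 ('E'): step: R->0, L->7 (L advanced); E->plug->C->R->A->L->G->refl->F->L'->C->R'->D->plug->D
Char 3 ('F'): step: R->1, L=7; F->plug->F->R->F->L->C->refl->E->L'->D->R'->E->plug->C
Char 4 ('E'): step: R->2, L=7; E->plug->C->R->F->L->C->refl->E->L'->D->R'->F->plug->F
Char 5 ('E'): step: R->3, L=7; E->plug->C->R->B->L->H->refl->D->L'->H->R'->A->plug->H
Char 6 ('C'): step: R->4, L=7; C->plug->E->R->H->L->D->refl->H->L'->B->R'->D->plug->D
Char 7 ('C'): step: R->5, L=7; C->plug->E->R->E->L->B->refl->A->L'->G->R'->D->plug->D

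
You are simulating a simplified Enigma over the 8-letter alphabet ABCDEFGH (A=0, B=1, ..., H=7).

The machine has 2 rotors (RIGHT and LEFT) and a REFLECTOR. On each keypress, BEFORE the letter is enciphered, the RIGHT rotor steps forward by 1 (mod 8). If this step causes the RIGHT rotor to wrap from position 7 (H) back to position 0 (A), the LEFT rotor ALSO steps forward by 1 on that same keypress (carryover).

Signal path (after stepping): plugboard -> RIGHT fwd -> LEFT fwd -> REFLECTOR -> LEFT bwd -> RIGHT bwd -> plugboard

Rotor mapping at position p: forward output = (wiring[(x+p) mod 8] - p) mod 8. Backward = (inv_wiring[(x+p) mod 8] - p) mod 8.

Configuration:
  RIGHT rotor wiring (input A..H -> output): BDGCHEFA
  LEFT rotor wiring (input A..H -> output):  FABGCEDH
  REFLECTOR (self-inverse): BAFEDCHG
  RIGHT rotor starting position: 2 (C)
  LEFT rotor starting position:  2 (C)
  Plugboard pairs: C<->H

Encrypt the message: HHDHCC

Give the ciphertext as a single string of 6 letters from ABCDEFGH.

Answer: FCCDAF

Derivation:
Char 1 ('H'): step: R->3, L=2; H->plug->C->R->B->L->E->refl->D->L'->G->R'->F->plug->F
Char 2 ('H'): step: R->4, L=2; H->plug->C->R->B->L->E->refl->D->L'->G->R'->H->plug->C
Char 3 ('D'): step: R->5, L=2; D->plug->D->R->E->L->B->refl->A->L'->C->R'->H->plug->C
Char 4 ('H'): step: R->6, L=2; H->plug->C->R->D->L->C->refl->F->L'->F->R'->D->plug->D
Char 5 ('C'): step: R->7, L=2; C->plug->H->R->G->L->D->refl->E->L'->B->R'->A->plug->A
Char 6 ('C'): step: R->0, L->3 (L advanced); C->plug->H->R->A->L->D->refl->E->L'->E->R'->F->plug->F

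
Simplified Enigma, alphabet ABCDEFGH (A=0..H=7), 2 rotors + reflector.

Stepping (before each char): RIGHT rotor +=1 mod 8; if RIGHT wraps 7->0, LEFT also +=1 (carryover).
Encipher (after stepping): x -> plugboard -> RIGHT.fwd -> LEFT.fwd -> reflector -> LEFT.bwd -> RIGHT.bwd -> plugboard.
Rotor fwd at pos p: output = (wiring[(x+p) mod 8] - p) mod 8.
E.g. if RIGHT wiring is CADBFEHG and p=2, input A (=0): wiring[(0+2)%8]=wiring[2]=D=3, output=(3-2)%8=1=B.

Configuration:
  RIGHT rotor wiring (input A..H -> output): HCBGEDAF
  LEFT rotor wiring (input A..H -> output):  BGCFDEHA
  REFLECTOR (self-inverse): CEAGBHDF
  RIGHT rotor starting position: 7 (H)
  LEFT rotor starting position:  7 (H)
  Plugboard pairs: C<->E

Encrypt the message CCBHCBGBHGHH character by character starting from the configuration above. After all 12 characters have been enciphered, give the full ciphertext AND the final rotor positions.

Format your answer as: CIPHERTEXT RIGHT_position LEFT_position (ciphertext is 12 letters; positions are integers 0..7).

Answer: EFDAFACFCECE 3 1

Derivation:
Char 1 ('C'): step: R->0, L->0 (L advanced); C->plug->E->R->E->L->D->refl->G->L'->B->R'->C->plug->E
Char 2 ('C'): step: R->1, L=0; C->plug->E->R->C->L->C->refl->A->L'->H->R'->F->plug->F
Char 3 ('B'): step: R->2, L=0; B->plug->B->R->E->L->D->refl->G->L'->B->R'->D->plug->D
Char 4 ('H'): step: R->3, L=0; H->plug->H->R->G->L->H->refl->F->L'->D->R'->A->plug->A
Char 5 ('C'): step: R->4, L=0; C->plug->E->R->D->L->F->refl->H->L'->G->R'->F->plug->F
Char 6 ('B'): step: R->5, L=0; B->plug->B->R->D->L->F->refl->H->L'->G->R'->A->plug->A
Char 7 ('G'): step: R->6, L=0; G->plug->G->R->G->L->H->refl->F->L'->D->R'->E->plug->C
Char 8 ('B'): step: R->7, L=0; B->plug->B->R->A->L->B->refl->E->L'->F->R'->F->plug->F
Char 9 ('H'): step: R->0, L->1 (L advanced); H->plug->H->R->F->L->G->refl->D->L'->E->R'->E->plug->C
Char 10 ('G'): step: R->1, L=1; G->plug->G->R->E->L->D->refl->G->L'->F->R'->C->plug->E
Char 11 ('H'): step: R->2, L=1; H->plug->H->R->A->L->F->refl->H->L'->G->R'->E->plug->C
Char 12 ('H'): step: R->3, L=1; H->plug->H->R->G->L->H->refl->F->L'->A->R'->C->plug->E
Final: ciphertext=EFDAFACFCECE, RIGHT=3, LEFT=1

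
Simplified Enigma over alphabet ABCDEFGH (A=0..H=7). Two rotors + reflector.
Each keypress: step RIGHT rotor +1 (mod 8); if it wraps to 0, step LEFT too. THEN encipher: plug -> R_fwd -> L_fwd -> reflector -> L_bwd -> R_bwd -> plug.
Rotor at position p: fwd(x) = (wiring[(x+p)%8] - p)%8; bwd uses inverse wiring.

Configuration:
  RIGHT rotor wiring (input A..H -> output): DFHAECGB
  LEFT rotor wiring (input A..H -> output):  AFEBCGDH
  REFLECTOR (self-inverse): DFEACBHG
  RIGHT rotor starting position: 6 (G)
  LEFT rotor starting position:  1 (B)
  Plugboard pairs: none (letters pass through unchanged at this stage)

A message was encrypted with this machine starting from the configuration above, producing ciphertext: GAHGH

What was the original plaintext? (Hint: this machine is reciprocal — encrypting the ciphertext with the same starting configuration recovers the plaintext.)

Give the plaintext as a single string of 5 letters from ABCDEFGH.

Char 1 ('G'): step: R->7, L=1; G->plug->G->R->D->L->B->refl->F->L'->E->R'->B->plug->B
Char 2 ('A'): step: R->0, L->2 (L advanced); A->plug->A->R->D->L->E->refl->C->L'->A->R'->D->plug->D
Char 3 ('H'): step: R->1, L=2; H->plug->H->R->C->L->A->refl->D->L'->H->R'->C->plug->C
Char 4 ('G'): step: R->2, L=2; G->plug->G->R->B->L->H->refl->G->L'->G->R'->B->plug->B
Char 5 ('H'): step: R->3, L=2; H->plug->H->R->E->L->B->refl->F->L'->F->R'->A->plug->A

Answer: BDCBA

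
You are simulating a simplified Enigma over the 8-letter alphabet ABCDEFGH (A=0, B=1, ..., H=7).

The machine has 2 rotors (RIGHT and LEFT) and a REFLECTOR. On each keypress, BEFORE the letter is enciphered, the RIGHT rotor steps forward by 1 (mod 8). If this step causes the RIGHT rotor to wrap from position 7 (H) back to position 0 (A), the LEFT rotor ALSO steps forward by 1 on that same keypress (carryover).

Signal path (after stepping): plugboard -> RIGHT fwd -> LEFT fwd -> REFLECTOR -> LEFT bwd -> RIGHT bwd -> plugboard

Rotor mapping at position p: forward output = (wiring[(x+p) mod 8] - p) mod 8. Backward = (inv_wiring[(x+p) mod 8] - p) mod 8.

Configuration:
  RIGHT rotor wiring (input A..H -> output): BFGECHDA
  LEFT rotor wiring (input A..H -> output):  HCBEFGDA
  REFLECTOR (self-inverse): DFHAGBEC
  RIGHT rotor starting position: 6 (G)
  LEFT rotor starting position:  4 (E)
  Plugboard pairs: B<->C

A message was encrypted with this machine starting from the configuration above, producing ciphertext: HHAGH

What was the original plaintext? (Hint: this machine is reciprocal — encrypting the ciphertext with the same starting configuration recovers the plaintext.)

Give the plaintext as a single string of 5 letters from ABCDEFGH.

Answer: DDHCF

Derivation:
Char 1 ('H'): step: R->7, L=4; H->plug->H->R->E->L->D->refl->A->L'->H->R'->D->plug->D
Char 2 ('H'): step: R->0, L->5 (L advanced); H->plug->H->R->A->L->B->refl->F->L'->E->R'->D->plug->D
Char 3 ('A'): step: R->1, L=5; A->plug->A->R->E->L->F->refl->B->L'->A->R'->H->plug->H
Char 4 ('G'): step: R->2, L=5; G->plug->G->R->H->L->A->refl->D->L'->C->R'->B->plug->C
Char 5 ('H'): step: R->3, L=5; H->plug->H->R->D->L->C->refl->H->L'->G->R'->F->plug->F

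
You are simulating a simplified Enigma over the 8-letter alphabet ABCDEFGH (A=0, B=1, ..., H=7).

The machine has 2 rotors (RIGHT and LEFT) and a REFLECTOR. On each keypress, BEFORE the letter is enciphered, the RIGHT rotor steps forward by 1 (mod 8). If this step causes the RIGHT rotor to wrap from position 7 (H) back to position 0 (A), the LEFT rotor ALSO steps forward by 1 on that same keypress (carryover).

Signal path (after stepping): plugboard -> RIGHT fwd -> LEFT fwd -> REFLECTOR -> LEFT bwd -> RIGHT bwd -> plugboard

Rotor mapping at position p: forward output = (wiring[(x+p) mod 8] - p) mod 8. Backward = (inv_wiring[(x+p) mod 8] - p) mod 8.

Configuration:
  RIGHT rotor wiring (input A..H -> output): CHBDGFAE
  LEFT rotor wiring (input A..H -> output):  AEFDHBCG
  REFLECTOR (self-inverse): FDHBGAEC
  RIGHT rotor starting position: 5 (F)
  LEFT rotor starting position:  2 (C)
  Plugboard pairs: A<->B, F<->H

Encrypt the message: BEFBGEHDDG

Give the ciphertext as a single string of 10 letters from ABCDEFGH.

Answer: CDEEFCFBBE

Derivation:
Char 1 ('B'): step: R->6, L=2; B->plug->A->R->C->L->F->refl->A->L'->E->R'->C->plug->C
Char 2 ('E'): step: R->7, L=2; E->plug->E->R->E->L->A->refl->F->L'->C->R'->D->plug->D
Char 3 ('F'): step: R->0, L->3 (L advanced); F->plug->H->R->E->L->D->refl->B->L'->G->R'->E->plug->E
Char 4 ('B'): step: R->1, L=3; B->plug->A->R->G->L->B->refl->D->L'->E->R'->E->plug->E
Char 5 ('G'): step: R->2, L=3; G->plug->G->R->A->L->A->refl->F->L'->F->R'->H->plug->F
Char 6 ('E'): step: R->3, L=3; E->plug->E->R->B->L->E->refl->G->L'->C->R'->C->plug->C
Char 7 ('H'): step: R->4, L=3; H->plug->F->R->D->L->H->refl->C->L'->H->R'->H->plug->F
Char 8 ('D'): step: R->5, L=3; D->plug->D->R->F->L->F->refl->A->L'->A->R'->A->plug->B
Char 9 ('D'): step: R->6, L=3; D->plug->D->R->B->L->E->refl->G->L'->C->R'->A->plug->B
Char 10 ('G'): step: R->7, L=3; G->plug->G->R->G->L->B->refl->D->L'->E->R'->E->plug->E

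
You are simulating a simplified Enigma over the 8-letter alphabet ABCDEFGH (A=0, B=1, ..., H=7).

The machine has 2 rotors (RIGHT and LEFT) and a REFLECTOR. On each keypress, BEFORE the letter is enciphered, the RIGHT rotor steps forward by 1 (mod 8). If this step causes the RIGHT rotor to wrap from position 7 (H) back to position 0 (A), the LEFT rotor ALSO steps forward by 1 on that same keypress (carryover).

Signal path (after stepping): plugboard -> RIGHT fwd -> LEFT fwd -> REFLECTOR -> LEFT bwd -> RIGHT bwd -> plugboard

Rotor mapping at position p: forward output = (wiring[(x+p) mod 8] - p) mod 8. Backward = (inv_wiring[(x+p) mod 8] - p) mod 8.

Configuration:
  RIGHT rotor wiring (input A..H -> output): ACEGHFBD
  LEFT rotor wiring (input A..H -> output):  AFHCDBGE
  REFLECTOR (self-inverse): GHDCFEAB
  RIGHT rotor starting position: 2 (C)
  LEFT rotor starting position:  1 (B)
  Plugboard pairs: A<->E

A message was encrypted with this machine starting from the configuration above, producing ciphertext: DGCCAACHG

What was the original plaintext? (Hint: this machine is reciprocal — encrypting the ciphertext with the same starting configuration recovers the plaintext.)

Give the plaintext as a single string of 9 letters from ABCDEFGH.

Answer: ECDHHFHBF

Derivation:
Char 1 ('D'): step: R->3, L=1; D->plug->D->R->G->L->D->refl->C->L'->D->R'->A->plug->E
Char 2 ('G'): step: R->4, L=1; G->plug->G->R->A->L->E->refl->F->L'->F->R'->C->plug->C
Char 3 ('C'): step: R->5, L=1; C->plug->C->R->G->L->D->refl->C->L'->D->R'->D->plug->D
Char 4 ('C'): step: R->6, L=1; C->plug->C->R->C->L->B->refl->H->L'->H->R'->H->plug->H
Char 5 ('A'): step: R->7, L=1; A->plug->E->R->H->L->H->refl->B->L'->C->R'->H->plug->H
Char 6 ('A'): step: R->0, L->2 (L advanced); A->plug->E->R->H->L->D->refl->C->L'->F->R'->F->plug->F
Char 7 ('C'): step: R->1, L=2; C->plug->C->R->F->L->C->refl->D->L'->H->R'->H->plug->H
Char 8 ('H'): step: R->2, L=2; H->plug->H->R->A->L->F->refl->E->L'->E->R'->B->plug->B
Char 9 ('G'): step: R->3, L=2; G->plug->G->R->H->L->D->refl->C->L'->F->R'->F->plug->F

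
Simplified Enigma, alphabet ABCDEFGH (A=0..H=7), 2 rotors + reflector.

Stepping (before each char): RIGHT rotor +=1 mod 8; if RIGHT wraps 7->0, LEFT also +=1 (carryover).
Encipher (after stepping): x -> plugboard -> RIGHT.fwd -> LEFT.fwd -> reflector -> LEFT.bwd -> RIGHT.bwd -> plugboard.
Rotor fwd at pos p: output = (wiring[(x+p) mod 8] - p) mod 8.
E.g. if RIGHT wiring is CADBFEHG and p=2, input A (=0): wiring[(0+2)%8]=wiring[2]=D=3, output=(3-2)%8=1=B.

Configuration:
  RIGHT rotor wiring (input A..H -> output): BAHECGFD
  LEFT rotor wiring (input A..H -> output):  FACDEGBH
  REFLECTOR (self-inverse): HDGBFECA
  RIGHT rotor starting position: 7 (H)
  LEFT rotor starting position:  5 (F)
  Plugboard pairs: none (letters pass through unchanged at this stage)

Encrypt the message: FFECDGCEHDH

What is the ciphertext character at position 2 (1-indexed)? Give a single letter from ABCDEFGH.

Char 1 ('F'): step: R->0, L->6 (L advanced); F->plug->F->R->G->L->G->refl->C->L'->D->R'->H->plug->H
Char 2 ('F'): step: R->1, L=6; F->plug->F->R->E->L->E->refl->F->L'->F->R'->E->plug->E

E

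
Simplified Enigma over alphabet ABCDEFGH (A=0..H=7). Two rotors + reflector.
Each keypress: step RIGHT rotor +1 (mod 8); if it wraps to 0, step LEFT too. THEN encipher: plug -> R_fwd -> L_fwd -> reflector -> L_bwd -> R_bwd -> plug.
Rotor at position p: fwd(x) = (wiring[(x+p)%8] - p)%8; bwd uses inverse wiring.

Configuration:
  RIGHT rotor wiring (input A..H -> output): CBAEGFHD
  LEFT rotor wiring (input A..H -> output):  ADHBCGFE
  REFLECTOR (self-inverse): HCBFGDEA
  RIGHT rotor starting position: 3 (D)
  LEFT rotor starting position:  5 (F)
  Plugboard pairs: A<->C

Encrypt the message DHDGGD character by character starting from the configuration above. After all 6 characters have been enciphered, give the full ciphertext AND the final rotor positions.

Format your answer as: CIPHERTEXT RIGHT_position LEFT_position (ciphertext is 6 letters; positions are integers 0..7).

Answer: ABHCAA 1 6

Derivation:
Char 1 ('D'): step: R->4, L=5; D->plug->D->R->H->L->F->refl->D->L'->D->R'->C->plug->A
Char 2 ('H'): step: R->5, L=5; H->plug->H->R->B->L->A->refl->H->L'->C->R'->B->plug->B
Char 3 ('D'): step: R->6, L=5; D->plug->D->R->D->L->D->refl->F->L'->H->R'->H->plug->H
Char 4 ('G'): step: R->7, L=5; G->plug->G->R->G->L->E->refl->G->L'->E->R'->A->plug->C
Char 5 ('G'): step: R->0, L->6 (L advanced); G->plug->G->R->H->L->A->refl->H->L'->A->R'->C->plug->A
Char 6 ('D'): step: R->1, L=6; D->plug->D->R->F->L->D->refl->F->L'->D->R'->C->plug->A
Final: ciphertext=ABHCAA, RIGHT=1, LEFT=6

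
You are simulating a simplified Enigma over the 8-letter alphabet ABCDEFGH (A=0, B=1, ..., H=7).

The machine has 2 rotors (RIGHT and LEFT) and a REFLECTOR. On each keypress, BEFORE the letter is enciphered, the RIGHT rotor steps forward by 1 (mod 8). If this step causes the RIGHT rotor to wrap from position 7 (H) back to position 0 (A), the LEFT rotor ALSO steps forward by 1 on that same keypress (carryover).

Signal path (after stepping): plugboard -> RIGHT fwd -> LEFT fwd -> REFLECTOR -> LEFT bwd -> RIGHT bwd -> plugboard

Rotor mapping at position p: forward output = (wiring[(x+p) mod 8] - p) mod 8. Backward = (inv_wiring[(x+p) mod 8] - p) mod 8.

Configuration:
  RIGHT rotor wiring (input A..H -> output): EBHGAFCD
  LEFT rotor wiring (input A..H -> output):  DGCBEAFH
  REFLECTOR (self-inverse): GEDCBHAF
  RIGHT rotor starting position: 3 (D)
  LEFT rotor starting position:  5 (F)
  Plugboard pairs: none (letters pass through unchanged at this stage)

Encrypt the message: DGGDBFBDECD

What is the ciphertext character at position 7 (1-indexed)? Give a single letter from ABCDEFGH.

Char 1 ('D'): step: R->4, L=5; D->plug->D->R->H->L->H->refl->F->L'->F->R'->F->plug->F
Char 2 ('G'): step: R->5, L=5; G->plug->G->R->B->L->A->refl->G->L'->D->R'->H->plug->H
Char 3 ('G'): step: R->6, L=5; G->plug->G->R->C->L->C->refl->D->L'->A->R'->F->plug->F
Char 4 ('D'): step: R->7, L=5; D->plug->D->R->A->L->D->refl->C->L'->C->R'->C->plug->C
Char 5 ('B'): step: R->0, L->6 (L advanced); B->plug->B->R->B->L->B->refl->E->L'->E->R'->A->plug->A
Char 6 ('F'): step: R->1, L=6; F->plug->F->R->B->L->B->refl->E->L'->E->R'->E->plug->E
Char 7 ('B'): step: R->2, L=6; B->plug->B->R->E->L->E->refl->B->L'->B->R'->F->plug->F

F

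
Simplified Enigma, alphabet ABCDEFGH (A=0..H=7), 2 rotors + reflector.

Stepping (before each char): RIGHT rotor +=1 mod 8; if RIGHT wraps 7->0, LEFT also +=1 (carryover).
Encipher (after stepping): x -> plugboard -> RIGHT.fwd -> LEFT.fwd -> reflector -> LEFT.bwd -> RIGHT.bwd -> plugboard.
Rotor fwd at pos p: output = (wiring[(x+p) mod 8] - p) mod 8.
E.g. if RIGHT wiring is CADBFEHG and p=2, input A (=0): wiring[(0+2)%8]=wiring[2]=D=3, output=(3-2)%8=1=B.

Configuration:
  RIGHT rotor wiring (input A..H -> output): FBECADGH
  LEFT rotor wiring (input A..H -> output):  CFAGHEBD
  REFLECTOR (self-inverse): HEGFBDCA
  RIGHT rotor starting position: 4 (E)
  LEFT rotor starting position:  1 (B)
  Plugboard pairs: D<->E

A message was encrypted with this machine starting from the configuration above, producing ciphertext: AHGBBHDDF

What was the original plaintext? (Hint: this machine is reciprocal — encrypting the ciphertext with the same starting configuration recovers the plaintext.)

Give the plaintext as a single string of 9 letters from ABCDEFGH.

Char 1 ('A'): step: R->5, L=1; A->plug->A->R->G->L->C->refl->G->L'->D->R'->H->plug->H
Char 2 ('H'): step: R->6, L=1; H->plug->H->R->F->L->A->refl->H->L'->B->R'->B->plug->B
Char 3 ('G'): step: R->7, L=1; G->plug->G->R->E->L->D->refl->F->L'->C->R'->C->plug->C
Char 4 ('B'): step: R->0, L->2 (L advanced); B->plug->B->R->B->L->E->refl->B->L'->F->R'->A->plug->A
Char 5 ('B'): step: R->1, L=2; B->plug->B->R->D->L->C->refl->G->L'->A->R'->A->plug->A
Char 6 ('H'): step: R->2, L=2; H->plug->H->R->H->L->D->refl->F->L'->C->R'->A->plug->A
Char 7 ('D'): step: R->3, L=2; D->plug->E->R->E->L->H->refl->A->L'->G->R'->G->plug->G
Char 8 ('D'): step: R->4, L=2; D->plug->E->R->B->L->E->refl->B->L'->F->R'->F->plug->F
Char 9 ('F'): step: R->5, L=2; F->plug->F->R->H->L->D->refl->F->L'->C->R'->C->plug->C

Answer: HBCAAAGFC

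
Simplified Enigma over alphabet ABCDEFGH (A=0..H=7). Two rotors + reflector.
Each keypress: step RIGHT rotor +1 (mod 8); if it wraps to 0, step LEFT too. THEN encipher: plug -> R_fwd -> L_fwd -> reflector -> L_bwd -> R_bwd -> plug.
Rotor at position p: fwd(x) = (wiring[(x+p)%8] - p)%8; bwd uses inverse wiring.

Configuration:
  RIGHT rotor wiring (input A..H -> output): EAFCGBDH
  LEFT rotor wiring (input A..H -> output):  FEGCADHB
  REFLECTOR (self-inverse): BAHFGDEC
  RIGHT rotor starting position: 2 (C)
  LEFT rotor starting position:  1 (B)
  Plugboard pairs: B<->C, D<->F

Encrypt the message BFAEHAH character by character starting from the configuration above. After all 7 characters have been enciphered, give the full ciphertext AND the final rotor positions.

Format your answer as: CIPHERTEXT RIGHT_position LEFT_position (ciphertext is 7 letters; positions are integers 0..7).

Char 1 ('B'): step: R->3, L=1; B->plug->C->R->G->L->A->refl->B->L'->C->R'->H->plug->H
Char 2 ('F'): step: R->4, L=1; F->plug->D->R->D->L->H->refl->C->L'->E->R'->F->plug->D
Char 3 ('A'): step: R->5, L=1; A->plug->A->R->E->L->C->refl->H->L'->D->R'->E->plug->E
Char 4 ('E'): step: R->6, L=1; E->plug->E->R->H->L->E->refl->G->L'->F->R'->A->plug->A
Char 5 ('H'): step: R->7, L=1; H->plug->H->R->E->L->C->refl->H->L'->D->R'->E->plug->E
Char 6 ('A'): step: R->0, L->2 (L advanced); A->plug->A->R->E->L->F->refl->D->L'->G->R'->E->plug->E
Char 7 ('H'): step: R->1, L=2; H->plug->H->R->D->L->B->refl->A->L'->B->R'->C->plug->B
Final: ciphertext=HDEAEEB, RIGHT=1, LEFT=2

Answer: HDEAEEB 1 2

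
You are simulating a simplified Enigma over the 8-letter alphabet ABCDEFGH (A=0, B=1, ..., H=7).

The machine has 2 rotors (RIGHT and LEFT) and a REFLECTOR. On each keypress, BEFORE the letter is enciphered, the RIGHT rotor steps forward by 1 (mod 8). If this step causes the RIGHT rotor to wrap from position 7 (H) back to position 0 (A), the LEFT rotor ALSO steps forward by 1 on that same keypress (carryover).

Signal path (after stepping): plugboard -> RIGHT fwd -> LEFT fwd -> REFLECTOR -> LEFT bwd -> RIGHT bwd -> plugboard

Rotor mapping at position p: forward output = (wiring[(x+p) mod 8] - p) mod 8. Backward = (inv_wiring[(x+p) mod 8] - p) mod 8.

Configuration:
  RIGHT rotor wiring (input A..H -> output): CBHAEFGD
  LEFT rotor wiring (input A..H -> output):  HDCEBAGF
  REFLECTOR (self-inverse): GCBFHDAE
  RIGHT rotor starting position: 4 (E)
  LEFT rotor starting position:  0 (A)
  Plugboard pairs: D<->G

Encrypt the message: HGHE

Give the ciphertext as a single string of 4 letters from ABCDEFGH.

Char 1 ('H'): step: R->5, L=0; H->plug->H->R->H->L->F->refl->D->L'->B->R'->B->plug->B
Char 2 ('G'): step: R->6, L=0; G->plug->D->R->D->L->E->refl->H->L'->A->R'->A->plug->A
Char 3 ('H'): step: R->7, L=0; H->plug->H->R->H->L->F->refl->D->L'->B->R'->E->plug->E
Char 4 ('E'): step: R->0, L->1 (L advanced); E->plug->E->R->E->L->H->refl->E->L'->G->R'->G->plug->D

Answer: BAED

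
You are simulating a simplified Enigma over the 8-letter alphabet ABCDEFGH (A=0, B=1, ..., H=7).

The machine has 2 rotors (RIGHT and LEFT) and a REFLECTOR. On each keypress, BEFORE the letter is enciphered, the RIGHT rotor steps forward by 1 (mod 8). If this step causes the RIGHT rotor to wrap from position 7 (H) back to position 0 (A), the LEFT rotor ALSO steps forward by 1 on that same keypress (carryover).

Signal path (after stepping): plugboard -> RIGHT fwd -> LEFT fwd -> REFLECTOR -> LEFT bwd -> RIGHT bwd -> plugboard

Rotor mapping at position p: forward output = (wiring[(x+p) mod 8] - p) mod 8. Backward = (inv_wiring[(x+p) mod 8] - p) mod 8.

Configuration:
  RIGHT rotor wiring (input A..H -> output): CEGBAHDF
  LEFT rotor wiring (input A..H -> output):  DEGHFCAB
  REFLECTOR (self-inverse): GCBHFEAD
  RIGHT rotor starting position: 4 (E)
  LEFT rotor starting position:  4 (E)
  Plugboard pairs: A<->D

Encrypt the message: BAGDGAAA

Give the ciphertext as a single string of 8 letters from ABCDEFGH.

Char 1 ('B'): step: R->5, L=4; B->plug->B->R->G->L->C->refl->B->L'->A->R'->C->plug->C
Char 2 ('A'): step: R->6, L=4; A->plug->D->R->G->L->C->refl->B->L'->A->R'->E->plug->E
Char 3 ('G'): step: R->7, L=4; G->plug->G->R->A->L->B->refl->C->L'->G->R'->A->plug->D
Char 4 ('D'): step: R->0, L->5 (L advanced); D->plug->A->R->C->L->E->refl->F->L'->A->R'->E->plug->E
Char 5 ('G'): step: R->1, L=5; G->plug->G->R->E->L->H->refl->D->L'->B->R'->H->plug->H
Char 6 ('A'): step: R->2, L=5; A->plug->D->R->F->L->B->refl->C->L'->G->R'->C->plug->C
Char 7 ('A'): step: R->3, L=5; A->plug->D->R->A->L->F->refl->E->L'->C->R'->E->plug->E
Char 8 ('A'): step: R->4, L=5; A->plug->D->R->B->L->D->refl->H->L'->E->R'->A->plug->D

Answer: CEDEHCED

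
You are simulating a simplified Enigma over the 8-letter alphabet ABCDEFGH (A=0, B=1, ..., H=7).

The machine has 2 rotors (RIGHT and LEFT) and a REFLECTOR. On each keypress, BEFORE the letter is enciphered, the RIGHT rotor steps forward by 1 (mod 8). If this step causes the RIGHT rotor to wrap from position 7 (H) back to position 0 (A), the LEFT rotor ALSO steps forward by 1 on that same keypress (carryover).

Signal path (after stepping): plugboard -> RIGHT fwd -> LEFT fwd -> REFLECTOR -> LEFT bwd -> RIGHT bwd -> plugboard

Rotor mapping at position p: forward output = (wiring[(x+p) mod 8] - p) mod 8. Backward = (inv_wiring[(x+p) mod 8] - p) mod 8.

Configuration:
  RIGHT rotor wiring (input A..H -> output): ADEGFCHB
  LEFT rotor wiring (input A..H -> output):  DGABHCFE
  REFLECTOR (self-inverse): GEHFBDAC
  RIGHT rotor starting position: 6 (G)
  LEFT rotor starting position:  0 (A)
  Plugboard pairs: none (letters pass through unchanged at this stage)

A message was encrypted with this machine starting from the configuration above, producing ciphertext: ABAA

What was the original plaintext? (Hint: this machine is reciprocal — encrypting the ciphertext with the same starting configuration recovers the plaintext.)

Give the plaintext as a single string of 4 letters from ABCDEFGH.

Char 1 ('A'): step: R->7, L=0; A->plug->A->R->C->L->A->refl->G->L'->B->R'->B->plug->B
Char 2 ('B'): step: R->0, L->1 (L advanced); B->plug->B->R->D->L->G->refl->A->L'->C->R'->F->plug->F
Char 3 ('A'): step: R->1, L=1; A->plug->A->R->C->L->A->refl->G->L'->D->R'->B->plug->B
Char 4 ('A'): step: R->2, L=1; A->plug->A->R->C->L->A->refl->G->L'->D->R'->C->plug->C

Answer: BFBC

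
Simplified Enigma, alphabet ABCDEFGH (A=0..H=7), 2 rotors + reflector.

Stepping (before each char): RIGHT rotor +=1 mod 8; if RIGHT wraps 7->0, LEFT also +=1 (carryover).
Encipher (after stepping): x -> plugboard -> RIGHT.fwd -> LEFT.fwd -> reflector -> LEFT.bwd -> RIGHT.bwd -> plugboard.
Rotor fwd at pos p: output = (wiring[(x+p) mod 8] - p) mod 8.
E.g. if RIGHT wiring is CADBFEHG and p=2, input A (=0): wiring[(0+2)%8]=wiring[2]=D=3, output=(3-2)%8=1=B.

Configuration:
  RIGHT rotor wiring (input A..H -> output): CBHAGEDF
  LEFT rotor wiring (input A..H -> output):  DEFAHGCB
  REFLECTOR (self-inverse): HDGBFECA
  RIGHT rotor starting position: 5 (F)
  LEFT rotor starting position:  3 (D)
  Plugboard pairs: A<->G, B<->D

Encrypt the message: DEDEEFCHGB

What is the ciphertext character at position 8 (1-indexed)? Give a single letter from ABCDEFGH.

Char 1 ('D'): step: R->6, L=3; D->plug->B->R->H->L->C->refl->G->L'->E->R'->C->plug->C
Char 2 ('E'): step: R->7, L=3; E->plug->E->R->B->L->E->refl->F->L'->A->R'->D->plug->B
Char 3 ('D'): step: R->0, L->4 (L advanced); D->plug->B->R->B->L->C->refl->G->L'->C->R'->A->plug->G
Char 4 ('E'): step: R->1, L=4; E->plug->E->R->D->L->F->refl->E->L'->H->R'->C->plug->C
Char 5 ('E'): step: R->2, L=4; E->plug->E->R->B->L->C->refl->G->L'->C->R'->D->plug->B
Char 6 ('F'): step: R->3, L=4; F->plug->F->R->H->L->E->refl->F->L'->D->R'->B->plug->D
Char 7 ('C'): step: R->4, L=4; C->plug->C->R->H->L->E->refl->F->L'->D->R'->G->plug->A
Char 8 ('H'): step: R->5, L=4; H->plug->H->R->B->L->C->refl->G->L'->C->R'->F->plug->F

F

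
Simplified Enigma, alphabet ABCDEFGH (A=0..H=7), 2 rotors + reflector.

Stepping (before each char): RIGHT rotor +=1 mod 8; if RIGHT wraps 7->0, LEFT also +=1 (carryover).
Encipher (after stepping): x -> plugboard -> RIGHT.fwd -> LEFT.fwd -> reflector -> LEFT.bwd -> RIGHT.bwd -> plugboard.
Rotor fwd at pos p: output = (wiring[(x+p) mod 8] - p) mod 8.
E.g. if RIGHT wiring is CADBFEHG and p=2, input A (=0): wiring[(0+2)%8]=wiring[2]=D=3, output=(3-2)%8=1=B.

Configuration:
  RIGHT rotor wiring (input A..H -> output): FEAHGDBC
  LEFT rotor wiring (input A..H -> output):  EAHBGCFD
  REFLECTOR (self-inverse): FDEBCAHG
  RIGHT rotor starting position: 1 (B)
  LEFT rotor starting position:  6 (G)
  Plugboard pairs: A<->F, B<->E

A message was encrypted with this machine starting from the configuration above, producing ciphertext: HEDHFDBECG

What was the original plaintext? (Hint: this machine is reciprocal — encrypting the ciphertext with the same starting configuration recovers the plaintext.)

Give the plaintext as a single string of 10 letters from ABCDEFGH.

Answer: ABBFCEHDAE

Derivation:
Char 1 ('H'): step: R->2, L=6; H->plug->H->R->C->L->G->refl->H->L'->A->R'->F->plug->A
Char 2 ('E'): step: R->3, L=6; E->plug->B->R->D->L->C->refl->E->L'->H->R'->E->plug->B
Char 3 ('D'): step: R->4, L=6; D->plug->D->R->G->L->A->refl->F->L'->B->R'->E->plug->B
Char 4 ('H'): step: R->5, L=6; H->plug->H->R->B->L->F->refl->A->L'->G->R'->A->plug->F
Char 5 ('F'): step: R->6, L=6; F->plug->A->R->D->L->C->refl->E->L'->H->R'->C->plug->C
Char 6 ('D'): step: R->7, L=6; D->plug->D->R->B->L->F->refl->A->L'->G->R'->B->plug->E
Char 7 ('B'): step: R->0, L->7 (L advanced); B->plug->E->R->G->L->D->refl->B->L'->C->R'->H->plug->H
Char 8 ('E'): step: R->1, L=7; E->plug->B->R->H->L->G->refl->H->L'->F->R'->D->plug->D
Char 9 ('C'): step: R->2, L=7; C->plug->C->R->E->L->C->refl->E->L'->A->R'->F->plug->A
Char 10 ('G'): step: R->3, L=7; G->plug->G->R->B->L->F->refl->A->L'->D->R'->B->plug->E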